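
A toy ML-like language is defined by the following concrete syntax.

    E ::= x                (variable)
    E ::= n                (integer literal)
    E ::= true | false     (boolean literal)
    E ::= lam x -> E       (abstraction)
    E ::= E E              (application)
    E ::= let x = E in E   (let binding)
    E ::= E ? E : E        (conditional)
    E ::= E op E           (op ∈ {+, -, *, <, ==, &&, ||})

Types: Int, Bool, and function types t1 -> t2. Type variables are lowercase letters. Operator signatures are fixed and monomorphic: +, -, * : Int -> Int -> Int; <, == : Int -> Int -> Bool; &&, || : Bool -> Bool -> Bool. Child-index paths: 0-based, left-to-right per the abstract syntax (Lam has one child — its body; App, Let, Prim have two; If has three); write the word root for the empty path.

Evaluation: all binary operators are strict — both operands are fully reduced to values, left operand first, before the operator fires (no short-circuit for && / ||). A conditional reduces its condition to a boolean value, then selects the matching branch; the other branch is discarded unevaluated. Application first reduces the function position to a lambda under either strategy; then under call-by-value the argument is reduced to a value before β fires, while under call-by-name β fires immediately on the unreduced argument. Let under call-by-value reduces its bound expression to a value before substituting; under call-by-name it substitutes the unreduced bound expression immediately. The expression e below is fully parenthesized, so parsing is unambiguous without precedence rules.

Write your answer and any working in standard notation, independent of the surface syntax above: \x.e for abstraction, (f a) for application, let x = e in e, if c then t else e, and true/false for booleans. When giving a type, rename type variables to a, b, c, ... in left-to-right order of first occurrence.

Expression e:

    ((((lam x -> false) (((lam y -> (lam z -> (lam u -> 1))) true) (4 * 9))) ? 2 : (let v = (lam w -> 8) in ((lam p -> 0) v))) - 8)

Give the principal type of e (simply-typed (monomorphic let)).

Answer: Int

Derivation:
\x._ : a -> Bool
\u._ : d -> Int
\z._ : c -> d -> Int
\y._ : b -> c -> d -> Int
  unify b -> c -> d -> Int ~ Bool -> e
  unify b ~ Bool
  unify c -> d -> Int ~ e
_ _ : c -> d -> Int
  unify Int ~ Int
  unify Int ~ Int
  unify c -> d -> Int ~ Int -> f
  unify c ~ Int
  unify d -> Int ~ f
_ _ : d -> Int
  unify a -> Bool ~ (d -> Int) -> g
  unify a ~ d -> Int
  unify Bool ~ g
_ _ : Bool
  unify Bool ~ Bool
\w._ : h -> Int
let v : h -> Int
\p._ : i -> Int
v : h -> Int
  unify i -> Int ~ (h -> Int) -> j
  unify i ~ h -> Int
  unify Int ~ j
_ _ : Int
  unify Int ~ Int
  unify Int ~ Int
  unify Int ~ Int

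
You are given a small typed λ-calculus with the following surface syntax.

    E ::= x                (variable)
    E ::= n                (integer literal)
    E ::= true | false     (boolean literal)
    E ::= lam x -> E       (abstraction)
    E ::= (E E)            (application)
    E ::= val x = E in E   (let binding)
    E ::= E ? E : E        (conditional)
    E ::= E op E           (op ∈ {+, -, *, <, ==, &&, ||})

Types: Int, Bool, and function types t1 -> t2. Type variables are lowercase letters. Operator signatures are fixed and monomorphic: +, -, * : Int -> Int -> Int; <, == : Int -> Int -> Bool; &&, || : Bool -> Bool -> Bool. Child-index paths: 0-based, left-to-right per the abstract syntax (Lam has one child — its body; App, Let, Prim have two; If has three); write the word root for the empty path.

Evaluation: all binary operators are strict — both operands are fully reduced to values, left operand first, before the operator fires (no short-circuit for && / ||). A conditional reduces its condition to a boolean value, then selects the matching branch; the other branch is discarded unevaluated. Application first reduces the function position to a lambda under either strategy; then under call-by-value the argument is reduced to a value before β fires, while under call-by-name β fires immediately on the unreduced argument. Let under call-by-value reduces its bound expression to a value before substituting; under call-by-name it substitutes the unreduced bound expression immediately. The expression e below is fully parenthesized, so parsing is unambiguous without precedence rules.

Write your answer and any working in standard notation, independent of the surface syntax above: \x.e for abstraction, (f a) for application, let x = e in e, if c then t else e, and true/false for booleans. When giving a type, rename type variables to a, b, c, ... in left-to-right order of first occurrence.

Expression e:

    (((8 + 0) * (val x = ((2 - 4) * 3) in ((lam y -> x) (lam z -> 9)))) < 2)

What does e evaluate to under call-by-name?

Answer: true

Trace:
step 0: (((8 + 0) * (let x = ((2 - 4) * 3) in ((\y.x) (\z.9)))) < 2)
step 1: [delta@0.0] ((8 * (let x = ((2 - 4) * 3) in ((\y.x) (\z.9)))) < 2)
step 2: [let@0.1] ((8 * ((\y.((2 - 4) * 3)) (\z.9))) < 2)
step 3: [beta@0.1] ((8 * ((2 - 4) * 3)) < 2)
step 4: [delta@0.1.0] ((8 * (-2 * 3)) < 2)
step 5: [delta@0.1] ((8 * -6) < 2)
step 6: [delta@0] (-48 < 2)
step 7: [delta@root] true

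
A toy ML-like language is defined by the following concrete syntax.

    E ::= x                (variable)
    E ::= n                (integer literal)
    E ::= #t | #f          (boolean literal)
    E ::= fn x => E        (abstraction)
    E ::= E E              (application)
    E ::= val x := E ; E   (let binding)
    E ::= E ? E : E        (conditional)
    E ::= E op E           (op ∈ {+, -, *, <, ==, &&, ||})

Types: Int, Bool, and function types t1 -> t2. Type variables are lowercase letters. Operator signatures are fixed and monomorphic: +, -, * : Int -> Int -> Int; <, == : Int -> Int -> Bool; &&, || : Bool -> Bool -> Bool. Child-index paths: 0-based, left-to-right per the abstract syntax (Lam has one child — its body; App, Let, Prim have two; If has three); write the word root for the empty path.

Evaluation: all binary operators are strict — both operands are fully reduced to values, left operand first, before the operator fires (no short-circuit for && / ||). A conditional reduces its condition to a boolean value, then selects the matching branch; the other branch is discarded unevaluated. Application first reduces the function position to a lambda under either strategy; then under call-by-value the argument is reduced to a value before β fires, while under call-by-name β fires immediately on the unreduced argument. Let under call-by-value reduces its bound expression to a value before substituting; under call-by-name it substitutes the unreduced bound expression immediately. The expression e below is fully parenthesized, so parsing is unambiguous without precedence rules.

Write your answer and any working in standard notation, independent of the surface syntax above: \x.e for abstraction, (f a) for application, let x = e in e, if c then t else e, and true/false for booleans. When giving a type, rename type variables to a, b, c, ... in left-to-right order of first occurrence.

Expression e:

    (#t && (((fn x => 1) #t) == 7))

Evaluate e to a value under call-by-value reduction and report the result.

Answer: false

Working:
step 0: (true && (((\x.1) true) == 7))
step 1: [beta@1.0] (true && (1 == 7))
step 2: [delta@1] (true && false)
step 3: [delta@root] false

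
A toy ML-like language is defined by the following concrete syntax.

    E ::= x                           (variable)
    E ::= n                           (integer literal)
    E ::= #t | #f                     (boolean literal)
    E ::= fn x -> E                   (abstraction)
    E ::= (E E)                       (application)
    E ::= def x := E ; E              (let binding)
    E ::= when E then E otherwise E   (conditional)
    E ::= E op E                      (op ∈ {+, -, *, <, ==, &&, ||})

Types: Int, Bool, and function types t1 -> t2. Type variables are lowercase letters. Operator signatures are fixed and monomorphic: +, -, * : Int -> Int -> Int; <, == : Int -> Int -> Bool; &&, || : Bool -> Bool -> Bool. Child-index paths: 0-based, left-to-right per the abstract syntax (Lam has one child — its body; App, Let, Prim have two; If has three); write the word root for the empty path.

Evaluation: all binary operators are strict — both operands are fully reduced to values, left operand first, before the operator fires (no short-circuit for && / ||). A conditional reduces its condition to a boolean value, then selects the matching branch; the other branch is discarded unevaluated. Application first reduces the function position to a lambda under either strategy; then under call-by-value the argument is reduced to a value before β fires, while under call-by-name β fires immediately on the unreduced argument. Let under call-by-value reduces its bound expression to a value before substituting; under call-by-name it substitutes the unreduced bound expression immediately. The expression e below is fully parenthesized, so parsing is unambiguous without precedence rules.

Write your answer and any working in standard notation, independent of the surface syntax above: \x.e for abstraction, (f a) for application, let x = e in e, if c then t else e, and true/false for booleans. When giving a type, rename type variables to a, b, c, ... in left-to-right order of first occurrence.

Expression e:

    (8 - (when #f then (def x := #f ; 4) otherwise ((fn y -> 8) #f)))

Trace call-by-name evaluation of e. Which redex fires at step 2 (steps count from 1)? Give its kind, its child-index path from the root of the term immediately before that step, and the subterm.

Answer: beta at 1 : ((\y.8) false)

Working:
step 0: (8 - (if false then (let x = false in 4) else ((\y.8) false)))
step 1: [if@1] (8 - ((\y.8) false))
step 2: [beta@1] (8 - 8)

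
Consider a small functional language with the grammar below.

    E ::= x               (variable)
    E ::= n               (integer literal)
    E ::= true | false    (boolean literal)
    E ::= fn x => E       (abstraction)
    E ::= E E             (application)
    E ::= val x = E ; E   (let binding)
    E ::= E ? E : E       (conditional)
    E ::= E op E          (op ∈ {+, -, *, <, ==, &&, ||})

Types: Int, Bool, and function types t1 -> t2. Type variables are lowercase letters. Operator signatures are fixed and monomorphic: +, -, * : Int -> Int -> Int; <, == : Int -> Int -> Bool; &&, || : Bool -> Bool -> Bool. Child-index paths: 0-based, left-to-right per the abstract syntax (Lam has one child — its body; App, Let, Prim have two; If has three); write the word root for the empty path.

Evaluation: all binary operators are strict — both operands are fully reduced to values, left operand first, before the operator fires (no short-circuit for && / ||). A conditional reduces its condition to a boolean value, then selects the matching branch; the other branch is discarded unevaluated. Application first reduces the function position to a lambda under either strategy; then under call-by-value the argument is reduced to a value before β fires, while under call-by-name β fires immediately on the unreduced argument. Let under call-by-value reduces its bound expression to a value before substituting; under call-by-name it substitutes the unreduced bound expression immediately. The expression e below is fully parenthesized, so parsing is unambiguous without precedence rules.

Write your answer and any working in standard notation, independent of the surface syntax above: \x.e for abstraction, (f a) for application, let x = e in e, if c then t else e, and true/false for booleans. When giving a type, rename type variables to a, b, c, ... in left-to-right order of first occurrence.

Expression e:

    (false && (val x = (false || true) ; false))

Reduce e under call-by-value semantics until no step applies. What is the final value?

Trace:
step 0: (false && (let x = (false || true) in false))
step 1: [delta@1.0] (false && (let x = true in false))
step 2: [let@1] (false && false)
step 3: [delta@root] false

Answer: false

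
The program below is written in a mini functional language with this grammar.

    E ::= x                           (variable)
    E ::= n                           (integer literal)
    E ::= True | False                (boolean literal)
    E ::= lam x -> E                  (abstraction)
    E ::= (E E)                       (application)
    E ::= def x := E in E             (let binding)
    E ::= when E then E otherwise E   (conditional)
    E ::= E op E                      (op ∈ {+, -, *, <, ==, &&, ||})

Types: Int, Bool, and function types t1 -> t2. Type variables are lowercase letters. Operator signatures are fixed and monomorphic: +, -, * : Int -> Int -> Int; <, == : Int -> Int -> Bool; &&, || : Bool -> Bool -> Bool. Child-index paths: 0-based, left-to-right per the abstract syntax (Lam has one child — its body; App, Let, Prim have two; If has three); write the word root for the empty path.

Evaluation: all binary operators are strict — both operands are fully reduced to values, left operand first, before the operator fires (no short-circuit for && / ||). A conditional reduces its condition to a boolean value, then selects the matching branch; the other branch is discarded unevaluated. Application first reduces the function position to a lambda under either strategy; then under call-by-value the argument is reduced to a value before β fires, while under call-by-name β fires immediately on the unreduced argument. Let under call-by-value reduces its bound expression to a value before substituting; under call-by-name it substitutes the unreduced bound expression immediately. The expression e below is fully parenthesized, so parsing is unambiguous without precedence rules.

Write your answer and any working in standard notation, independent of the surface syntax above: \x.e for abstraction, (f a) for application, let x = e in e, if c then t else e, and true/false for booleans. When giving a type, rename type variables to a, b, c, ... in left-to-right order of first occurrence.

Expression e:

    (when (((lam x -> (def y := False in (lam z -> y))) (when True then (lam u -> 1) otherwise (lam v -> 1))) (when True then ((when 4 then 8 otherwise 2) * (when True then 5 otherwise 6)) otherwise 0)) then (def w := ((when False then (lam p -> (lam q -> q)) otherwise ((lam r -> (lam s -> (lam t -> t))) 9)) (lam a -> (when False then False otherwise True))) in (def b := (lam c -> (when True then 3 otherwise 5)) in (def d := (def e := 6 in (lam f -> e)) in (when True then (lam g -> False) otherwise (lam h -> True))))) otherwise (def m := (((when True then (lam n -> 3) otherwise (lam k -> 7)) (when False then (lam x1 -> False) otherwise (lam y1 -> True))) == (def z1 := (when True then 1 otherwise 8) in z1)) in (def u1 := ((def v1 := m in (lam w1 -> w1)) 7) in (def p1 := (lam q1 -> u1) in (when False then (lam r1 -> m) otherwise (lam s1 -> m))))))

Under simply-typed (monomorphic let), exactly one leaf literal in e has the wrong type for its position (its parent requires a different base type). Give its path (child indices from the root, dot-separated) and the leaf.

Answer: 0.1.1.0.0 : 4

Derivation:
let y : Bool
y : Bool
\z._ : b -> Bool
\x._ : a -> b -> Bool
  unify Bool ~ Bool
\u._ : c -> Int
\v._ : d -> Int
  unify c -> Int ~ d -> Int
  unify c ~ d
  unify Int ~ Int
  unify a -> b -> Bool ~ (d -> Int) -> e
  unify a ~ d -> Int
  unify b -> Bool ~ e
_ _ : b -> Bool
  unify Bool ~ Bool
  unify Int ~ Bool
  FAIL: mismatch Int ~ Bool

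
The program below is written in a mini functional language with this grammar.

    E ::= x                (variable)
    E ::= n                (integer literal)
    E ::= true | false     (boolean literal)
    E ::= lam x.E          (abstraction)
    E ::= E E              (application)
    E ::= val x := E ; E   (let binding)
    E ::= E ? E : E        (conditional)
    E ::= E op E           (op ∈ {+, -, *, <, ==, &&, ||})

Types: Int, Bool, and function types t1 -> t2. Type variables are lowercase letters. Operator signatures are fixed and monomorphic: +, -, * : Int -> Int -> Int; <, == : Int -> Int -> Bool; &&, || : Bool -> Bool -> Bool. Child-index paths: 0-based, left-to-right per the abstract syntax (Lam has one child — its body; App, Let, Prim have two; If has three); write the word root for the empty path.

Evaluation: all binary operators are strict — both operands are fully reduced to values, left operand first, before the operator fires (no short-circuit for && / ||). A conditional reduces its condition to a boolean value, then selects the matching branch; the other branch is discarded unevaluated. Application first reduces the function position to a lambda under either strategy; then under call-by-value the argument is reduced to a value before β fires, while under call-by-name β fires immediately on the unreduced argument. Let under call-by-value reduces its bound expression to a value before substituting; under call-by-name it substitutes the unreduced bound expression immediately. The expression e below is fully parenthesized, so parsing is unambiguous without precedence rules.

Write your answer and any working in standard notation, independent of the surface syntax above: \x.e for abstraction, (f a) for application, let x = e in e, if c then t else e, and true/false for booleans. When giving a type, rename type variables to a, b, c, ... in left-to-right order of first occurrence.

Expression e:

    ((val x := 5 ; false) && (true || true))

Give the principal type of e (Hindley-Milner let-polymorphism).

Answer: Bool

Trace:
let x : Int
  unify Bool ~ Bool
  unify Bool ~ Bool
  unify Bool ~ Bool
  unify Bool ~ Bool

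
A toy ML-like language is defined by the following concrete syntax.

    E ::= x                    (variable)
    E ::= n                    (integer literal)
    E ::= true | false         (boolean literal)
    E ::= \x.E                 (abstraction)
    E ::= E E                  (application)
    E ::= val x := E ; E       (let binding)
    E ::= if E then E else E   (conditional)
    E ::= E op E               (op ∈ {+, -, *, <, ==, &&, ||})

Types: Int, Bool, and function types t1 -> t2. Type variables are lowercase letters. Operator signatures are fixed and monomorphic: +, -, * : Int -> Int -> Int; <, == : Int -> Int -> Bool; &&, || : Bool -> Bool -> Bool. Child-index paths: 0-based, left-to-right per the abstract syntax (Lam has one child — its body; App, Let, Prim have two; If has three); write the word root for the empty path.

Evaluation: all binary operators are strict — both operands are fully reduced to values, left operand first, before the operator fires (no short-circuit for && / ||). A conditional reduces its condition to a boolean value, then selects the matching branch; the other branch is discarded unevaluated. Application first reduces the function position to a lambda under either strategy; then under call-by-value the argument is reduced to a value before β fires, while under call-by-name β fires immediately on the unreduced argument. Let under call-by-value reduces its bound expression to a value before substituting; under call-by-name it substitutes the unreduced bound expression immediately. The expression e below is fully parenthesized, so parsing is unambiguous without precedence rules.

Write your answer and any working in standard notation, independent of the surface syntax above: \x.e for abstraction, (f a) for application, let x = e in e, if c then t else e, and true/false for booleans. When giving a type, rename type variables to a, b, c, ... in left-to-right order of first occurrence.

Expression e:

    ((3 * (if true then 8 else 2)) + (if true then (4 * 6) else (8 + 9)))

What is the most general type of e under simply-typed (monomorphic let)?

Answer: Int

Working:
  unify Int ~ Int
  unify Bool ~ Bool
  unify Int ~ Int
  unify Int ~ Int
  unify Int ~ Int
  unify Bool ~ Bool
  unify Int ~ Int
  unify Int ~ Int
  unify Int ~ Int
  unify Int ~ Int
  unify Int ~ Int
  unify Int ~ Int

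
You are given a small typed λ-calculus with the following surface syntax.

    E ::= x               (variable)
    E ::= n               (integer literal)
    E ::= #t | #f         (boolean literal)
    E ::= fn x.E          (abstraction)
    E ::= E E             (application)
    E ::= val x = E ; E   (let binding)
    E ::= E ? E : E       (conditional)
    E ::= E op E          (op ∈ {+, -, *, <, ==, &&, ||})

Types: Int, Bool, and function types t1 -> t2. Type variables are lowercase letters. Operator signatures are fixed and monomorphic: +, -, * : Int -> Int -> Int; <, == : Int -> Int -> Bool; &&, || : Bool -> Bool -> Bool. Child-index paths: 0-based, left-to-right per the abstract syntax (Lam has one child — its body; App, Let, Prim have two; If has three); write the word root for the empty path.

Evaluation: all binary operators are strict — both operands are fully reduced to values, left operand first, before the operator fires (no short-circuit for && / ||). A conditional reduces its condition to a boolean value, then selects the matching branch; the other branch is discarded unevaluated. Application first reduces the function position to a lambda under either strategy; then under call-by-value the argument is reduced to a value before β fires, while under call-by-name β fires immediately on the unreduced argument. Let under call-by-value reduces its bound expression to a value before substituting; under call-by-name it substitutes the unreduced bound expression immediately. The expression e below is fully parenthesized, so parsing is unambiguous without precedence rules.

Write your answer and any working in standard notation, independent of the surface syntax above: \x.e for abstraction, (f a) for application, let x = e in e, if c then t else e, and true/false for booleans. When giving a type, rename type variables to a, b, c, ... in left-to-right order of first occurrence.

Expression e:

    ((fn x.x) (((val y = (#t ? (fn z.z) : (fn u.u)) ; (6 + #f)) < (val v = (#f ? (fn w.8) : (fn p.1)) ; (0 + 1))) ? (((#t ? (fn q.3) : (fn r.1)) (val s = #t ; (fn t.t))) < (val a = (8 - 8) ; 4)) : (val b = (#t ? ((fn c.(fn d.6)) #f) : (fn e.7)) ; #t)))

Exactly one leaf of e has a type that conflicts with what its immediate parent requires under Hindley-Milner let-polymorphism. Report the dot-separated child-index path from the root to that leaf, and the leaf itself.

Working:
x : a
\x._ : a -> a
  unify Bool ~ Bool
z : b
\z._ : b -> b
u : c
\u._ : c -> c
  unify b -> b ~ c -> c
  unify b ~ c
  unify c ~ c
let y : forall. c -> c
  unify Int ~ Int
  unify Bool ~ Int
  FAIL: mismatch Bool ~ Int

Answer: 1.0.0.1.1 : false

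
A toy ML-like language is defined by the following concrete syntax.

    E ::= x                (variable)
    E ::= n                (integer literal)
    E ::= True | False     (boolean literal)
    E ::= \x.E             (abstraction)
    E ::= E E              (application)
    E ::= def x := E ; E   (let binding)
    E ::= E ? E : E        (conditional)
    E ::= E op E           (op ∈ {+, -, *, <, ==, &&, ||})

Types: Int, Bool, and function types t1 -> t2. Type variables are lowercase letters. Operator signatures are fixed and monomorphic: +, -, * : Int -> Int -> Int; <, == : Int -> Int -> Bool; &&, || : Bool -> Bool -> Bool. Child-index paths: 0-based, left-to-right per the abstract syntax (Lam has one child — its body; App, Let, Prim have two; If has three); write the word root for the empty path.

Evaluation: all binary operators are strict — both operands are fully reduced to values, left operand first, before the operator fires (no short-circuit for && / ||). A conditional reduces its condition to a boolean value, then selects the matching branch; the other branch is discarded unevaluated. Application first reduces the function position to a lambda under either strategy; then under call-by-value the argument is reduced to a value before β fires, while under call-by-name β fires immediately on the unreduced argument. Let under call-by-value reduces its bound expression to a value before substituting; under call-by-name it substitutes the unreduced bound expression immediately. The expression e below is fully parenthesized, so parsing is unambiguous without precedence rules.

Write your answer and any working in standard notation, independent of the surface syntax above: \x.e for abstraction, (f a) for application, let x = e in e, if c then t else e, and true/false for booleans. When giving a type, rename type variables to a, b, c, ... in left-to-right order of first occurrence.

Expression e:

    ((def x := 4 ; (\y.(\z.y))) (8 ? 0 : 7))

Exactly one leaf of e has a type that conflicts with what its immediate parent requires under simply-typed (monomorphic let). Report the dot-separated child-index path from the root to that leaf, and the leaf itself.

Working:
let x : Int
y : a
\z._ : b -> a
\y._ : a -> b -> a
  unify Int ~ Bool
  FAIL: mismatch Int ~ Bool

Answer: 1.0 : 8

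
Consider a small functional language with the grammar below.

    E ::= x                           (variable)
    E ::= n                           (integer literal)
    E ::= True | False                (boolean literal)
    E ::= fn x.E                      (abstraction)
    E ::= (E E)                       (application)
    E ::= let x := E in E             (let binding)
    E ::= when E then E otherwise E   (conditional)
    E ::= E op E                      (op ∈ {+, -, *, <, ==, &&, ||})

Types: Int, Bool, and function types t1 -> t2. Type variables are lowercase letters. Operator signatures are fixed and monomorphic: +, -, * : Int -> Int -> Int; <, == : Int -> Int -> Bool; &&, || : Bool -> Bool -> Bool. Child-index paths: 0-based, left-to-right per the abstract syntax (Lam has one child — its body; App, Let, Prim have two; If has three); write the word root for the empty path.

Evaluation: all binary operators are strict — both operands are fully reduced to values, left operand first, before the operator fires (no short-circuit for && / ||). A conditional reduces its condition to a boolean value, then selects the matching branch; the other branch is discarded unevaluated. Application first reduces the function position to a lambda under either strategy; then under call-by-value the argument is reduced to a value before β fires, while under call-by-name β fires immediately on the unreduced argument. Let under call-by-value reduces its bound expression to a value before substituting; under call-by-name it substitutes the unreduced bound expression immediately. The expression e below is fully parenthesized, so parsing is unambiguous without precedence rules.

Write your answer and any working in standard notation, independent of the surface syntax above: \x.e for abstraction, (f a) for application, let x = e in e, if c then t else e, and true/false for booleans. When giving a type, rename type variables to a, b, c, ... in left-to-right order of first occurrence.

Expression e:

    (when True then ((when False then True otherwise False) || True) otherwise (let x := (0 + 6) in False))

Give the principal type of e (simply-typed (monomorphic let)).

Working:
  unify Bool ~ Bool
  unify Bool ~ Bool
  unify Bool ~ Bool
  unify Bool ~ Bool
  unify Bool ~ Bool
  unify Int ~ Int
  unify Int ~ Int
let x : Int
  unify Bool ~ Bool

Answer: Bool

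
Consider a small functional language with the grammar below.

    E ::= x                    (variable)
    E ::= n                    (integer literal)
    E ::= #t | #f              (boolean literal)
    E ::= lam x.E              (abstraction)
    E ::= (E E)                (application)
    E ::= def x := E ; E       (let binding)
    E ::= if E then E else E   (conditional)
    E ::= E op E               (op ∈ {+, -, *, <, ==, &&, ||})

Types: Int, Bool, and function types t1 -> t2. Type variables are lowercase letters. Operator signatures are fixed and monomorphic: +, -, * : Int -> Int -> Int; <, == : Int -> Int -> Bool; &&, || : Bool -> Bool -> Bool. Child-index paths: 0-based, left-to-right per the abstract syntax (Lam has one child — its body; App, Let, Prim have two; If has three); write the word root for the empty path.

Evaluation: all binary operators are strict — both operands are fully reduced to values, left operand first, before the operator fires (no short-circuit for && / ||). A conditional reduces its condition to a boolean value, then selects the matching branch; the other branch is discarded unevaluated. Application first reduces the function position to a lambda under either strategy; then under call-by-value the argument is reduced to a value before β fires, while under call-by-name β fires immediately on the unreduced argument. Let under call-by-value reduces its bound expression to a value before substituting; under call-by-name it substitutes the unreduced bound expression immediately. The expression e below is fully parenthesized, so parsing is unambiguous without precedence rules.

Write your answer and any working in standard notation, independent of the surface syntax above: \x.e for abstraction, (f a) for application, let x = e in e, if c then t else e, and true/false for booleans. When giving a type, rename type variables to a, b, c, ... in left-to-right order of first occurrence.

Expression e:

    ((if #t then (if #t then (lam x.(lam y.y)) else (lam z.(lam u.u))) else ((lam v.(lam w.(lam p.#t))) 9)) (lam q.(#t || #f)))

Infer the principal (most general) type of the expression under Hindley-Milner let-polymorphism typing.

Answer: Bool -> Bool

Derivation:
  unify Bool ~ Bool
  unify Bool ~ Bool
y : b
\y._ : b -> b
\x._ : a -> b -> b
u : d
\u._ : d -> d
\z._ : c -> d -> d
  unify a -> b -> b ~ c -> d -> d
  unify a ~ c
  unify b -> b ~ d -> d
  unify b ~ d
  unify d ~ d
\p._ : g -> Bool
\w._ : f -> g -> Bool
\v._ : e -> f -> g -> Bool
  unify e -> f -> g -> Bool ~ Int -> h
  unify e ~ Int
  unify f -> g -> Bool ~ h
_ _ : f -> g -> Bool
  unify c -> d -> d ~ f -> g -> Bool
  unify c ~ f
  unify d -> d ~ g -> Bool
  unify d ~ g
  unify g ~ Bool
  unify Bool ~ Bool
  unify Bool ~ Bool
\q._ : i -> Bool
  unify f -> Bool -> Bool ~ (i -> Bool) -> j
  unify f ~ i -> Bool
  unify Bool -> Bool ~ j
_ _ : Bool -> Bool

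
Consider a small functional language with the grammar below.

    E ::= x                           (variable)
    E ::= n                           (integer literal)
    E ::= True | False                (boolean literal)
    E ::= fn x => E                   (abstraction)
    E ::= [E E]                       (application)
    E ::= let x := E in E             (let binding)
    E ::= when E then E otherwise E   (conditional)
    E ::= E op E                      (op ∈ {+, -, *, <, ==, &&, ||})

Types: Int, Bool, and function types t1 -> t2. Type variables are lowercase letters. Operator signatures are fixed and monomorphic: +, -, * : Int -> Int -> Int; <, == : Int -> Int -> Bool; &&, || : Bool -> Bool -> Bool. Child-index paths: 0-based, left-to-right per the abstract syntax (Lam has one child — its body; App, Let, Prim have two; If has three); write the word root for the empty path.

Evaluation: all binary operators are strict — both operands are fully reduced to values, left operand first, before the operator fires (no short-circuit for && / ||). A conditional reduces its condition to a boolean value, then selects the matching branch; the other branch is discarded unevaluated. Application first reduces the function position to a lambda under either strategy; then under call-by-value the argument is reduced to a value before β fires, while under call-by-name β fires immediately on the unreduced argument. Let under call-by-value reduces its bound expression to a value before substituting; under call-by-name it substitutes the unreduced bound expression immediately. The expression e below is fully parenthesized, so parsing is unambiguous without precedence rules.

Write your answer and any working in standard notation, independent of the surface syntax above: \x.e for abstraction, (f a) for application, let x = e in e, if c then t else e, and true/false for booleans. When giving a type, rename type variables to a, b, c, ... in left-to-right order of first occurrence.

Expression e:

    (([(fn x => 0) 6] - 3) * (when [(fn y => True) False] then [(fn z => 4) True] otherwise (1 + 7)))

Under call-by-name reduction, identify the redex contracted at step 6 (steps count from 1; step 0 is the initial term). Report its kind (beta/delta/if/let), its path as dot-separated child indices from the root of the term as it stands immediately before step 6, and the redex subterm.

Derivation:
step 0: ((((\x.0) 6) - 3) * (if ((\y.true) false) then ((\z.4) true) else (1 + 7)))
step 1: [beta@0.0] ((0 - 3) * (if ((\y.true) false) then ((\z.4) true) else (1 + 7)))
step 2: [delta@0] (-3 * (if ((\y.true) false) then ((\z.4) true) else (1 + 7)))
step 3: [beta@1.0] (-3 * (if true then ((\z.4) true) else (1 + 7)))
step 4: [if@1] (-3 * ((\z.4) true))
step 5: [beta@1] (-3 * 4)
step 6: [delta@root] -12

Answer: delta at root : (-3 * 4)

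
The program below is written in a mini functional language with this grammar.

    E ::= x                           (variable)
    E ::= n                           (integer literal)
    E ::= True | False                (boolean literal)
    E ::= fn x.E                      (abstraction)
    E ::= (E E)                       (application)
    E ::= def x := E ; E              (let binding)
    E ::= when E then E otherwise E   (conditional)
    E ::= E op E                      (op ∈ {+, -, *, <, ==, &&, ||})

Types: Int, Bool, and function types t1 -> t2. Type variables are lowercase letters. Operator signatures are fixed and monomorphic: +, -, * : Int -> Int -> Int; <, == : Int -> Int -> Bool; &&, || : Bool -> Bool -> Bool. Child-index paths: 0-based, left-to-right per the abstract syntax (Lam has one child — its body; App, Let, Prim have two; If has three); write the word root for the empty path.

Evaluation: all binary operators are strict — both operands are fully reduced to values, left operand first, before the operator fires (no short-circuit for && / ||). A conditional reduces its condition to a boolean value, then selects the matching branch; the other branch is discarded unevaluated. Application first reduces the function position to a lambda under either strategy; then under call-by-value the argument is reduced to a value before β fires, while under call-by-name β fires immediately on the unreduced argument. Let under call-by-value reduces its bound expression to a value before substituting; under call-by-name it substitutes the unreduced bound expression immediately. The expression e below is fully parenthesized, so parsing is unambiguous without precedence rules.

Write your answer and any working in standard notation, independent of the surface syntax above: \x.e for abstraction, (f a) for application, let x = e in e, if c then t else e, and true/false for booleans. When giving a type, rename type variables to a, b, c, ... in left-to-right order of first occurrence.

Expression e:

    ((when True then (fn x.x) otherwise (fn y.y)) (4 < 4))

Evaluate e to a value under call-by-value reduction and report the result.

Derivation:
step 0: ((if true then (\x.x) else (\y.y)) (4 < 4))
step 1: [if@0] ((\x.x) (4 < 4))
step 2: [delta@1] ((\x.x) false)
step 3: [beta@root] false

Answer: false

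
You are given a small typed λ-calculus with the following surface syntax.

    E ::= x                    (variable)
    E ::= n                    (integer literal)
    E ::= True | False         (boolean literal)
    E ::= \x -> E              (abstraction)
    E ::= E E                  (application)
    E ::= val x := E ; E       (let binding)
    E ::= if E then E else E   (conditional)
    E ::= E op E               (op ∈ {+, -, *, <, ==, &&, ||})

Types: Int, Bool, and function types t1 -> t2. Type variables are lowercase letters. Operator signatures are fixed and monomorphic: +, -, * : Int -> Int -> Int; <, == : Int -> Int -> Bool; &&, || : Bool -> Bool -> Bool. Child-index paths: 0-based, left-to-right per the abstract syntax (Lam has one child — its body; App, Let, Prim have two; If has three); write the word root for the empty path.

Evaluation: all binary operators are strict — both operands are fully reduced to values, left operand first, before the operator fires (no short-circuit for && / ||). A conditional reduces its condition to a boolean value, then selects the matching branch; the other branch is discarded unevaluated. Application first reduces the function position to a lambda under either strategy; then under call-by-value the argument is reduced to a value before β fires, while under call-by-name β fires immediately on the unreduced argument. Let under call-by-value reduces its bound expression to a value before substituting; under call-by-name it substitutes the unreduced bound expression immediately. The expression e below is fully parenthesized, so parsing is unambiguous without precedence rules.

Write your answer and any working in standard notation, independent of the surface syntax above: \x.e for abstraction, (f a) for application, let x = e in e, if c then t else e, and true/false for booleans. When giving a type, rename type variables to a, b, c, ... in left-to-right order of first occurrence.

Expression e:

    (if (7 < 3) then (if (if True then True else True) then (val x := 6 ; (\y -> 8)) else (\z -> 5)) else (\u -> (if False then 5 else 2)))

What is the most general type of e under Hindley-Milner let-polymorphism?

Answer: a -> Int

Trace:
  unify Int ~ Int
  unify Int ~ Int
  unify Bool ~ Bool
  unify Bool ~ Bool
  unify Bool ~ Bool
  unify Bool ~ Bool
let x : Int
\y._ : a -> Int
\z._ : b -> Int
  unify a -> Int ~ b -> Int
  unify a ~ b
  unify Int ~ Int
  unify Bool ~ Bool
  unify Int ~ Int
\u._ : c -> Int
  unify b -> Int ~ c -> Int
  unify b ~ c
  unify Int ~ Int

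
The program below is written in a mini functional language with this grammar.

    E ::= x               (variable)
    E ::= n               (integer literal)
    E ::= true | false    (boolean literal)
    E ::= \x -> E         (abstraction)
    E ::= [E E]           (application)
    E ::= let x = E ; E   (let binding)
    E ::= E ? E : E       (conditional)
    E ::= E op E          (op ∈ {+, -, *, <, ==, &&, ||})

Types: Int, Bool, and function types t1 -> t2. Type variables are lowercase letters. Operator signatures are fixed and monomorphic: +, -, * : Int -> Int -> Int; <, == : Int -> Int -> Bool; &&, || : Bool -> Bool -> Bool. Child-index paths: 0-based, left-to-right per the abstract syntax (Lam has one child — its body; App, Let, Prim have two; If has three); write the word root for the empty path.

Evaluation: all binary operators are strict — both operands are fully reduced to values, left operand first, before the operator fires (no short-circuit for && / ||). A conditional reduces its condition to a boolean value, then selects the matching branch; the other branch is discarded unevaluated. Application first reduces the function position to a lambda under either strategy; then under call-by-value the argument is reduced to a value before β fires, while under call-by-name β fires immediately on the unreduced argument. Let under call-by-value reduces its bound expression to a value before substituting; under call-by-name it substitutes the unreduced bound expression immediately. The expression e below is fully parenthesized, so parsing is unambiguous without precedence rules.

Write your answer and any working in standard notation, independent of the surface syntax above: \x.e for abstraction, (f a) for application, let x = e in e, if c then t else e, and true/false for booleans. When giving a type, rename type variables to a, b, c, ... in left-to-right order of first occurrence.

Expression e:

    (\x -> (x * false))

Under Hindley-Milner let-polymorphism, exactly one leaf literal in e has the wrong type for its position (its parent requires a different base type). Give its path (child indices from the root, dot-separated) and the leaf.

Working:
x : a
  unify a ~ Int
  unify Bool ~ Int
  FAIL: mismatch Bool ~ Int

Answer: 0.1 : false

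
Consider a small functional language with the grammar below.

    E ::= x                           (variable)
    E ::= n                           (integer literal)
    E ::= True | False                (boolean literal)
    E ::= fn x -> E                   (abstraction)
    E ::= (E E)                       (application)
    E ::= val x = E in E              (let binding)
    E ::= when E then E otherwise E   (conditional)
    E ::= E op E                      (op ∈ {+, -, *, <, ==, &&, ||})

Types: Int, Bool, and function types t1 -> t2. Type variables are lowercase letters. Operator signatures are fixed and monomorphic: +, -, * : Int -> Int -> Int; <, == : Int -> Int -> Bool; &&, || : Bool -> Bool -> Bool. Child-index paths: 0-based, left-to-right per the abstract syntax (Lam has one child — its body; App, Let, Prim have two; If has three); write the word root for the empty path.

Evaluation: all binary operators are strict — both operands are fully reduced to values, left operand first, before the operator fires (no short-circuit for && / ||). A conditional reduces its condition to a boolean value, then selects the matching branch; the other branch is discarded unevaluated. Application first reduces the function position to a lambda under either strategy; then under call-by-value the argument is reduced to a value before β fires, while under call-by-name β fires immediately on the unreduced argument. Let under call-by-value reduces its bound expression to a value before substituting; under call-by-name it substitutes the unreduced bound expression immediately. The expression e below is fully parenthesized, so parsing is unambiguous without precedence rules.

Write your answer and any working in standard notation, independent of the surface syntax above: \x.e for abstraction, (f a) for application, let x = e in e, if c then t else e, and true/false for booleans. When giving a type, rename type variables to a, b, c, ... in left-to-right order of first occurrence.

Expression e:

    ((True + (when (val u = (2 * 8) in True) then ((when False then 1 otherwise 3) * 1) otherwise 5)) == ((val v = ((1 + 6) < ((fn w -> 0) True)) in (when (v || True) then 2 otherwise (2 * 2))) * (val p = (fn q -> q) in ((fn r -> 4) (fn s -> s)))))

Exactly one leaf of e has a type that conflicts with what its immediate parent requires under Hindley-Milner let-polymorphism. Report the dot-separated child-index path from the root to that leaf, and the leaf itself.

Answer: 0.0 : true

Derivation:
  unify Bool ~ Int
  FAIL: mismatch Bool ~ Int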